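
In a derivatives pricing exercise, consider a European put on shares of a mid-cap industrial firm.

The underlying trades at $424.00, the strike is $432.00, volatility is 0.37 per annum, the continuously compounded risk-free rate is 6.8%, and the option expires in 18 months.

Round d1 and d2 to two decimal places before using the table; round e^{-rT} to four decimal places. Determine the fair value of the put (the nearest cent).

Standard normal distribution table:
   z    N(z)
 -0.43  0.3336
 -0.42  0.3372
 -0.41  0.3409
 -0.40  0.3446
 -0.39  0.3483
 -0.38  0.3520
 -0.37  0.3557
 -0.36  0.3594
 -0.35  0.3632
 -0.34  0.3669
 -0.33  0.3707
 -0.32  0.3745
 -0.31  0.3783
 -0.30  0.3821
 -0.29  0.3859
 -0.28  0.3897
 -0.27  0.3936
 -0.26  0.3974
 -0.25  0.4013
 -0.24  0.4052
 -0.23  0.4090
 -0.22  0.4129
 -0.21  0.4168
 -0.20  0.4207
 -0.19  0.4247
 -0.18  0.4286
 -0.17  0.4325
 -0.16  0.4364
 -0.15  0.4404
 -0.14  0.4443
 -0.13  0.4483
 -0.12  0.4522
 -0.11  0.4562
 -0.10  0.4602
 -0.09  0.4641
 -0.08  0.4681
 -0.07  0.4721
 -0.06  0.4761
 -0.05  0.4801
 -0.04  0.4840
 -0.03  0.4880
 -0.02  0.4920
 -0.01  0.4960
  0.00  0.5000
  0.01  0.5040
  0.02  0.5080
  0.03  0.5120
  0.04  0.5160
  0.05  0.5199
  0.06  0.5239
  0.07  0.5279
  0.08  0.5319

$56.75

T = 1.5;  σ√T = 0.4532
d₁ = [ln(424/432) + (0.068 + 0.37²/2)·1.5] / 0.4532 = [-0.0187 + 0.2047] / 0.4532 = 0.4104 ≈ 0.41
d₂ = d₁ − σ√T = 0.4104 − 0.4532 = -0.0427 ≈ -0.04
e^(−rT) = e^(−0.068·1.5) = 0.9030
N(−d₂) = N(0.04) = 0.5160;  N(−d₁) = N(-0.41) = 0.3409
P = 432·0.9030·0.5160 − 424·0.3409 = 201.2895 − 144.5416 = 56.7479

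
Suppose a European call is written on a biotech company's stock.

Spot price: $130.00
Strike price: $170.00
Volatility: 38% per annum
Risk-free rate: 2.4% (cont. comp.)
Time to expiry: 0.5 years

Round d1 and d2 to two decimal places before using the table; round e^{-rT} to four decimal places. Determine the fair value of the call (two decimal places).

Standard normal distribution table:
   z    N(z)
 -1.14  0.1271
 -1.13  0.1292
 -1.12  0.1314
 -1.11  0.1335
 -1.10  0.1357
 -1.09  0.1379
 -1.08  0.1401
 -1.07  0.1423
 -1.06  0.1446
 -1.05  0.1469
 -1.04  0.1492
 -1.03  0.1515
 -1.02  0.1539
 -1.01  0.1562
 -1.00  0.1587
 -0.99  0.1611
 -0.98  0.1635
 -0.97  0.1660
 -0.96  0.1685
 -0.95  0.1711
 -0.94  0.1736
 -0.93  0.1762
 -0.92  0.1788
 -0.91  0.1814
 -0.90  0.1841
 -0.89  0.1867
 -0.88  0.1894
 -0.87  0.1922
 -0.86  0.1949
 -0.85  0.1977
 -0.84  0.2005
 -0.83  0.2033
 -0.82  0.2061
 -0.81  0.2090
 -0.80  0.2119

σ√T = 0.38 × 0.7071 = 0.2687
d₁ = [ln(130/170) + (0.024 + ½·0.38²)·0.5] / (σ√T) = (-0.2683 + 0.0481) / 0.2687 = -0.8194 ⇒ -0.82
d₂ = -0.8194 − 0.2687 = -1.0881 ⇒ -1.09
exp(−rT) = exp(−0.024·0.5) = 0.9881
N(d₁) = N(-0.82) = 0.2061;  N(d₂) = N(-1.09) = 0.1379
C = 130·0.2061 − 170·0.9881·0.1379 = 26.7930 − 23.1640 = 3.6290

$3.63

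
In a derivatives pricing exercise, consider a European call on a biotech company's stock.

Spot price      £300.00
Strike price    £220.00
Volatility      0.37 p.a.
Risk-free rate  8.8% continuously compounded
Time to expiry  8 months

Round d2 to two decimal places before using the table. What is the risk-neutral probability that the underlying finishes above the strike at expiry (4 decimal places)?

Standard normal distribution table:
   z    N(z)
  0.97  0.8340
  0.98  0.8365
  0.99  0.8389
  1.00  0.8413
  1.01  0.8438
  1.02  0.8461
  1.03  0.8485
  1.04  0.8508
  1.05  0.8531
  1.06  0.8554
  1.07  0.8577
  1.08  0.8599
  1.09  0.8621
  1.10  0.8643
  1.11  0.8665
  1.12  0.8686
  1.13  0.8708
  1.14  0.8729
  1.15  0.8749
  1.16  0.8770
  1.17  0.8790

σ√T = 0.37·√0.6667 = 0.3021
ln(S/K) + (r + σ²/2)T = ln(300/220) + (0.088 + 0.37²/2)·0.6667 = 0.3102 + 0.1043 = 0.4145
d₁ = 0.4145 / 0.3021 = 1.3719 → 1.37
d₂ = d₁ − σ√T = 1.3719 − 0.3021 = 1.0698 → 1.07
Risk-neutral Pr[S_T > K] = N(d₂) = N(1.07) = 0.8577

0.8577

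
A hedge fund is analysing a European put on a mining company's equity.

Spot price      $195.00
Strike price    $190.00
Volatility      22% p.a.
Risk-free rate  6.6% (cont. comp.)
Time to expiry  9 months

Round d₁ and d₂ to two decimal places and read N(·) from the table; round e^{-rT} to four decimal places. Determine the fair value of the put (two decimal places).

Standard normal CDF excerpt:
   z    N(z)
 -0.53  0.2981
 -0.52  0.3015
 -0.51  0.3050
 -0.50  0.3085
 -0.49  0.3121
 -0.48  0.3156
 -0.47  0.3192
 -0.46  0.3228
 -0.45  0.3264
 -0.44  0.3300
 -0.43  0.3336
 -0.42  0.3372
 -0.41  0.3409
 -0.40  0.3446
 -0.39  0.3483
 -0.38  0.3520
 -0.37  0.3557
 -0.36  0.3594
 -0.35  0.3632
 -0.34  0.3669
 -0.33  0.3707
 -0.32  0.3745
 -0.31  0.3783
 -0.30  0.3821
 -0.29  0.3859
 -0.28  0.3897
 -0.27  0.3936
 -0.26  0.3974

σ√T = 0.22·√0.75 = 0.1905
d₁ = [ln(195/190) + (0.066 + 0.22²/2)·0.75] / 0.1905 = [0.0260 + 0.0677] / 0.1905 = 0.4914 ⇒ 0.49
d₂ = d₁ − σ√T = 0.4914 − 0.1905 = 0.3009 ⇒ 0.30
e^(−rT) = e^(−0.066·0.75) = 0.9517
P = 190·0.9517·N(-0.30) − 195·N(-0.49) = 190·0.9517·0.3821 − 195·0.3121 = 69.0925 − 60.8595 = 8.2330

$8.23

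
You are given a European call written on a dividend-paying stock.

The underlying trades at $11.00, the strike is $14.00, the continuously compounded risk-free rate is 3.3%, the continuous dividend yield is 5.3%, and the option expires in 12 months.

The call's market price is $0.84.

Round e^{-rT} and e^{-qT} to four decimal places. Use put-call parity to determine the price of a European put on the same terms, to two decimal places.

exp(−qT) = exp(−0.053·1) = 0.9484;  exp(−rT) = exp(−0.033·1) = 0.9675
Put-call parity: C − P = S·e^(−qT) − K·e^(−rT) = 11·0.9484 − 14·0.9675 = 10.4324 − 13.5450 = -3.1126
P = C − (C − P) = 0.84 − (-3.1126) = 3.9526

$3.95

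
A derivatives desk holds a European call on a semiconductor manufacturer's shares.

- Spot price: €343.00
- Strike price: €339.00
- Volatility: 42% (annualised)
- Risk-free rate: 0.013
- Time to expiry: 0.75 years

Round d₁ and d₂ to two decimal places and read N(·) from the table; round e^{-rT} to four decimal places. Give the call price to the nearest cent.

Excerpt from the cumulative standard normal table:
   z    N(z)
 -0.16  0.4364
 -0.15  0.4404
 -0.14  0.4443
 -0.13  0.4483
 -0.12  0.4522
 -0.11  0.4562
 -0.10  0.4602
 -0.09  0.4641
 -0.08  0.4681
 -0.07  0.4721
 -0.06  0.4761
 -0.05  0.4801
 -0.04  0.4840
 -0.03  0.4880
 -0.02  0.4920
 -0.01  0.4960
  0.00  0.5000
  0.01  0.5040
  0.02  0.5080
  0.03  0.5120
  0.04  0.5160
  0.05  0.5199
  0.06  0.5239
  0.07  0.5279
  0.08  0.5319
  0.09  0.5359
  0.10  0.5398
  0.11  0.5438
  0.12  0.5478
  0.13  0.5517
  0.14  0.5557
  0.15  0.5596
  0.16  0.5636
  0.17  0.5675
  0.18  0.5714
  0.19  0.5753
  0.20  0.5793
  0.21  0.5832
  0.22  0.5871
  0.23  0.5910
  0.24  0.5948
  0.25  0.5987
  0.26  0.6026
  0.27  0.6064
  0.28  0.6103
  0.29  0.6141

σ√T = 0.42·√0.75 = 0.3637
d₁ = [ln(343/339) + (0.013 + 0.42²/2)·0.75] / 0.3637 = [0.0117 + 0.0759] / 0.3637 = 0.2409 which rounds to 0.24
d₂ = d₁ − σ√T = 0.2409 − 0.3637 = -0.1228 which rounds to -0.12
e^(−rT) = e^(−0.013·0.75) = 0.9903
N(d₁) = N(0.24) = 0.5948;  N(d₂) = N(-0.12) = 0.4522
C = 343·0.5948 − 339·0.9903·0.4522 = 204.0164 − 151.8088 = 52.2076

€52.21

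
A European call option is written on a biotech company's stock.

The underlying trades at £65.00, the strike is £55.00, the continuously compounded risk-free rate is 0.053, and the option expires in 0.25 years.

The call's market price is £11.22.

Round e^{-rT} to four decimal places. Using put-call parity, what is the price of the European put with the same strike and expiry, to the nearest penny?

e^(−rT) = e^(−0.053·0.25) = 0.9868
Put-call parity: C − P = S − K·e^(−rT) = 65 − 55·0.9868 = 65 − 54.2740 = 10.7260
P = C − (C − P) = 11.22 − (10.7260) = 0.4940

£0.49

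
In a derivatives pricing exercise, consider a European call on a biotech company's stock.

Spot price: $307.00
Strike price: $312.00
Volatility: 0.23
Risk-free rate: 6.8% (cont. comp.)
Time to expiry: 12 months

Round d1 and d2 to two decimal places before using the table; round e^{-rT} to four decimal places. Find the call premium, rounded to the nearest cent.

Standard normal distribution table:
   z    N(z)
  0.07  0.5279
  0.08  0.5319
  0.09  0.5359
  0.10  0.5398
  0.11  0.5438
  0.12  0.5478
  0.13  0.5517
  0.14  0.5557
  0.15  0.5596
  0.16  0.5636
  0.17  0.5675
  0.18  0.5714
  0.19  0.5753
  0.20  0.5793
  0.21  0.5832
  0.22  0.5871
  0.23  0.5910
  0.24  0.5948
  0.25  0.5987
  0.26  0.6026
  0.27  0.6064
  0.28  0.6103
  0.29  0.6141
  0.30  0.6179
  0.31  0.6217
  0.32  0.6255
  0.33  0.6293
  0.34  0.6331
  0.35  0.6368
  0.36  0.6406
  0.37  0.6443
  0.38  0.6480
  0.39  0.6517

σ√T = 0.23 × 1.0000 = 0.2300
d₁ = [ln(307/312) + (0.068 + 0.23²/2)·1] / 0.2300 = [-0.0162 + 0.0945] / 0.2300 = 0.3404 ⇒ 0.34
d₂ = d₁ − σ√T = 0.3404 − 0.2300 = 0.1104 ⇒ 0.11
exp(−rT) = exp(−0.068·1) = 0.9343
N(d₁) = N(0.34) = 0.6331;  N(d₂) = N(0.11) = 0.5438
C = 307·0.6331 − 312·0.9343·0.5438 = 194.3617 − 158.5186 = 35.8431

$35.84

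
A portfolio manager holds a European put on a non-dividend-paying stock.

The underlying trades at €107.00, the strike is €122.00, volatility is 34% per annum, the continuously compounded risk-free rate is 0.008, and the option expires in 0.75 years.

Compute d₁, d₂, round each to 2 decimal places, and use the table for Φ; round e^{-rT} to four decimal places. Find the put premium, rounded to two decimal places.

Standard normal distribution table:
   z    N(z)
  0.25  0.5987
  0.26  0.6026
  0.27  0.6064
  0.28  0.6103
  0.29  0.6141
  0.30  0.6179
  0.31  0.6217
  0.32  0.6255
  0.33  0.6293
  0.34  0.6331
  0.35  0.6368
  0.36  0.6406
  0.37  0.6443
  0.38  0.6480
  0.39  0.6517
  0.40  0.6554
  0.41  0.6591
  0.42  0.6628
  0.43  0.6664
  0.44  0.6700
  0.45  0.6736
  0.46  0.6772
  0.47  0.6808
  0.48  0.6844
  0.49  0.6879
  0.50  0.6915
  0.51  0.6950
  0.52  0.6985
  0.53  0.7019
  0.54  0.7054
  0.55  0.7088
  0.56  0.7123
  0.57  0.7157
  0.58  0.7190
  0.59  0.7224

σ√T = 0.34 × 0.8660 = 0.2944
ln(S/K) + (r + σ²/2)T = ln(107/122) + (0.008 + 0.34²/2)·0.75 = -0.1312 + 0.0494 = -0.0818
d₁ = -0.0818 / 0.2944 = -0.2780 → -0.28
d₂ = d₁ − σ√T = -0.2780 − 0.2944 = -0.5724 → -0.57
e^(−rT) = e^(−0.008·0.75) = 0.9940
N(−d₂) = N(0.57) = 0.7157;  N(−d₁) = N(0.28) = 0.6103
P = 122·0.9940·0.7157 − 107·0.6103 = 86.7915 − 65.3021 = 21.4894

€21.49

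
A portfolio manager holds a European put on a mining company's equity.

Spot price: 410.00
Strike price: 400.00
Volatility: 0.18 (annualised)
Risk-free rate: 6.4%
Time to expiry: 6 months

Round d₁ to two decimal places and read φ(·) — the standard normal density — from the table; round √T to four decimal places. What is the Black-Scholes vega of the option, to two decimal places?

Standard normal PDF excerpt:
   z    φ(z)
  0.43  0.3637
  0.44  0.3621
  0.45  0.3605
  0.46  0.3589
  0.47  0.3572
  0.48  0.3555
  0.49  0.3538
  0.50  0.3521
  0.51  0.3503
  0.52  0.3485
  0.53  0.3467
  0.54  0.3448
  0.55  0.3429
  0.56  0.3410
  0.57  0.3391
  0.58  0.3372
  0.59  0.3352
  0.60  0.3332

σ√T = 0.18·√0.5 = 0.1273
d₁ = [ln(410/400) + (0.064 + 0.18²/2)·0.5] / 0.1273 = [0.0247 + 0.0401] / 0.1273 = 0.5091 which rounds to 0.51
√T = √0.5 = 0.7071
φ(d₁) = φ(0.51) = 0.3503
vega = S·φ(d₁)·√T = 410·0.3503·0.7071 = 101.5558

101.56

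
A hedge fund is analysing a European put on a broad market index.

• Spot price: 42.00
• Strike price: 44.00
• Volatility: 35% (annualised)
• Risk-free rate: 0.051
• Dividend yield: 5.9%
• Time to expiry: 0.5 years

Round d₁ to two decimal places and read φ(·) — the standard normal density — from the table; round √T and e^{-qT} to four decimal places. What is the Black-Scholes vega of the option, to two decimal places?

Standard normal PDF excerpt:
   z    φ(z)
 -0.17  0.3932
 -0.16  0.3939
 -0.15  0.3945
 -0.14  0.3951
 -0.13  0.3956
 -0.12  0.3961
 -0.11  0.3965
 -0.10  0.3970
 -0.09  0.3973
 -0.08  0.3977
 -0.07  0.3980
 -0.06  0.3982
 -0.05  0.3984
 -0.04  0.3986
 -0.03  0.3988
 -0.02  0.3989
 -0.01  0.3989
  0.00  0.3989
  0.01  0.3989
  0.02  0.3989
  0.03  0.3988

11.47

σ√T = 0.35·√0.5 = 0.2475
d₁ = [ln(42/44) + (0.051 − 0.059 + 0.35²/2)·0.5] / 0.2475 = [-0.0465 + 0.0266] / 0.2475 = -0.0804 ≈ -0.08
√T = √0.5 = 0.7071
φ(d₁) = φ(-0.08) = 0.3977
exp(−qT) = exp(−0.059·0.5) = 0.9709
vega = S·exp(−qT)·φ(d₁)·√T = 42·0.9709·0.3977·0.7071 = 11.4673
(Vega is the same for a European call and put with the same parameters.)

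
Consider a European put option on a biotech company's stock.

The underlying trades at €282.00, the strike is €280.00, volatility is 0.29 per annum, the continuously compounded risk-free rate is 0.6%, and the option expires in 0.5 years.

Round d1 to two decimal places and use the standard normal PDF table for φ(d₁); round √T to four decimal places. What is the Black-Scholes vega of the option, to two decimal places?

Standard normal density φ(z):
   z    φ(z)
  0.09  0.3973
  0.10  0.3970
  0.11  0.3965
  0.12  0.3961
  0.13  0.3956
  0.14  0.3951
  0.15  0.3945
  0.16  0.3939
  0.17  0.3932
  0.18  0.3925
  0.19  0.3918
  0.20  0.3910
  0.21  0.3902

σ√T = 0.29·√0.5 = 0.2051
ln(S/K) + (r + σ²/2)T = ln(282/280) + (0.006 + 0.29²/2)·0.5 = 0.0071 + 0.0240 = 0.0311
d₁ = 0.0311 / 0.2051 = 0.1519 ⇒ 0.15
√T = √0.5 = 0.7071
φ(d₁) = φ(0.15) = 0.3945
vega = S·φ(d₁)·√T = 282·0.3945·0.7071 = 78.6642
(Vega is the same for a European call and put with the same parameters.)

78.66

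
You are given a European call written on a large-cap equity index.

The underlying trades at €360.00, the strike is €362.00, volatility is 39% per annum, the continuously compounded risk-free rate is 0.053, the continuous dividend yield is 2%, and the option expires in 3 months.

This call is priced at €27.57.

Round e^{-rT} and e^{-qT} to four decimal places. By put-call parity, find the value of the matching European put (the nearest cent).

exp(−qT) = exp(−0.02·0.25) = 0.9950;  exp(−rT) = exp(−0.053·0.25) = 0.9868
Put-call parity: C − P = S·e^(−qT) − K·e^(−rT) = 360·0.9950 − 362·0.9868 = 358.2000 − 357.2216 = 0.9784
P = C − (C − P) = 27.57 − (0.9784) = 26.5916

€26.59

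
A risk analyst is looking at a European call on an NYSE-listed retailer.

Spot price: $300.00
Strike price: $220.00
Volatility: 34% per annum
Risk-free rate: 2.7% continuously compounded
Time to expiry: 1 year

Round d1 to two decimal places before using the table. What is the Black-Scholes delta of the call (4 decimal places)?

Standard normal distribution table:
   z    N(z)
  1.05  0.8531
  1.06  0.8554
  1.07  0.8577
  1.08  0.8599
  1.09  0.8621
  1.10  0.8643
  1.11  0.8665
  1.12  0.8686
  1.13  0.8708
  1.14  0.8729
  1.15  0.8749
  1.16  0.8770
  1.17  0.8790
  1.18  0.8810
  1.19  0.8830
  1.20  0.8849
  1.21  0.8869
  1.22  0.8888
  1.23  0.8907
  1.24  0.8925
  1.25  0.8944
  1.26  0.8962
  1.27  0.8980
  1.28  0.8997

σ√T = 0.34·√1 = 0.3400
d₁ = [ln(300/220) + (0.027 + 0.34²/2)·1] / 0.3400 = [0.3102 + 0.0848] / 0.3400 = 1.1616 → 1.16
N(d₁) = N(1.16) = 0.8770
Δ_call = N(d₁) = 0.8770

0.8770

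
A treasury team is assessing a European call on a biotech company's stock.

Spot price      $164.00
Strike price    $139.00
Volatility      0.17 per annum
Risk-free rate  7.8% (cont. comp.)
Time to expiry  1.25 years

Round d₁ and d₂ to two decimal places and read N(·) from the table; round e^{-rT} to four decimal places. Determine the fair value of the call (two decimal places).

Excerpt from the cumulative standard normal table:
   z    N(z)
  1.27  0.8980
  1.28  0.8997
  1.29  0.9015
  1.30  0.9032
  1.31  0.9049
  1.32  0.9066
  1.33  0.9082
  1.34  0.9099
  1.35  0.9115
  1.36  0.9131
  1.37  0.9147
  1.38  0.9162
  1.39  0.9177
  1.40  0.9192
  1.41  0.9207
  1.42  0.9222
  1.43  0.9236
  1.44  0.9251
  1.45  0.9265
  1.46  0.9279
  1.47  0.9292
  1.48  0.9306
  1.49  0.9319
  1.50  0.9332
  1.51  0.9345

$38.95

σ√T = 0.17·√1.25 = 0.1901
d₁ = [ln(164/139) + (0.078 + ½·0.17²)·1.25] / (σ√T) = (0.1654 + 0.1156) / 0.1901 = 1.4782 ⇒ 1.48
d₂ = 1.4782 − 0.1901 = 1.2881 ⇒ 1.29
exp(−rT) = exp(−0.078·1.25) = 0.9071
N(d₁) = N(1.48) = 0.9306;  N(d₂) = N(1.29) = 0.9015
C = 164·0.9306 − 139·0.9071·0.9015 = 152.6184 − 113.6673 = 38.9511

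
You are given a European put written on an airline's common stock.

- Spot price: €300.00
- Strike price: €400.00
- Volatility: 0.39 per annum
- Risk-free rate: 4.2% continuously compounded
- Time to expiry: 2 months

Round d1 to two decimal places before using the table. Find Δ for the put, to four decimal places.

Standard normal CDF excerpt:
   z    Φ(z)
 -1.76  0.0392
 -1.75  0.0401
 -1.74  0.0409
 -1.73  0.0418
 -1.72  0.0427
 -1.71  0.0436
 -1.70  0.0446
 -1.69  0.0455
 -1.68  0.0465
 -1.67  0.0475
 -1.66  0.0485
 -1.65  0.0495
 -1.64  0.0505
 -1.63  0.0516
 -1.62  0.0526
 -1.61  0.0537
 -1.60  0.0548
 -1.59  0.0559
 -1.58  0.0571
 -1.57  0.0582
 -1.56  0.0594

σ√T = 0.39·√0.1667 = 0.1592
d₁ = [ln(300/400) + (0.042 + 0.39²/2)·0.1667] / 0.1592 = [-0.2877 + 0.0197] / 0.1592 = -1.6833 ≈ -1.68
N(d₁) = N(-1.68) = 0.0465
Δ_put = N(d₁) − 1 = 0.0465 − 1 = -0.9535

-0.9535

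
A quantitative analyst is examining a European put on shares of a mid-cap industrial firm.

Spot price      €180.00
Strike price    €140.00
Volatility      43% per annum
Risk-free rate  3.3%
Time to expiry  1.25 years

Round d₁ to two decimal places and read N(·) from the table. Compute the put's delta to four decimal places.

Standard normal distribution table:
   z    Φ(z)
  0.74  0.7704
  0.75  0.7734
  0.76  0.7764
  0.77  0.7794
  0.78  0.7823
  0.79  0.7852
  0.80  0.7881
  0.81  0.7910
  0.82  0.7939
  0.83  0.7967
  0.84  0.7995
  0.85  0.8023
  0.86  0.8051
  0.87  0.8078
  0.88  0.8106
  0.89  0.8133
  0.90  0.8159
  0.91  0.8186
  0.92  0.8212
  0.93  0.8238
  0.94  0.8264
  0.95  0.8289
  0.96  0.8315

-0.1977

T = 1.25;  σ√T = 0.4808
d₁ = [ln(180/140) + (0.033 + 0.43²/2)·1.25] / 0.4808 = [0.2513 + 0.1568] / 0.4808 = 0.8489 ⇒ 0.85
N(d₁) = N(0.85) = 0.8023
Δ_put = N(d₁) − 1 = 0.8023 − 1 = -0.1977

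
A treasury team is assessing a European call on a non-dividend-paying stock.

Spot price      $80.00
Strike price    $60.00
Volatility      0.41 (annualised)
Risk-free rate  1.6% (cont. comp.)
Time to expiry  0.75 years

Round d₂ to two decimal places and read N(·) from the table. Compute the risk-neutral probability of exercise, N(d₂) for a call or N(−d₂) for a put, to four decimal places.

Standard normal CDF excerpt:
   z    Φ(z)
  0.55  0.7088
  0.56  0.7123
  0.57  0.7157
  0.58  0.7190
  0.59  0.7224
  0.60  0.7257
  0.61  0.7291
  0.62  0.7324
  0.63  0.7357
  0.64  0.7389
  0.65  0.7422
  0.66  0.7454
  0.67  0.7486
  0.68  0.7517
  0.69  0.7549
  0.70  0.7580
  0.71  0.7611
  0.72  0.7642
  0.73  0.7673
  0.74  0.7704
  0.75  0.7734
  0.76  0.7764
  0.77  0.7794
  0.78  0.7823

σ√T = 0.41·√0.75 = 0.3551
ln(S/K) + (r + σ²/2)T = ln(80/60) + (0.016 + 0.41²/2)·0.75 = 0.2877 + 0.0750 = 0.3627
d₁ = 0.3627 / 0.3551 = 1.0215 → 1.02
d₂ = d₁ − σ√T = 1.0215 − 0.3551 = 0.6665 → 0.67
Pr(exercise) under Q = N(d₂) = 0.7486

0.7486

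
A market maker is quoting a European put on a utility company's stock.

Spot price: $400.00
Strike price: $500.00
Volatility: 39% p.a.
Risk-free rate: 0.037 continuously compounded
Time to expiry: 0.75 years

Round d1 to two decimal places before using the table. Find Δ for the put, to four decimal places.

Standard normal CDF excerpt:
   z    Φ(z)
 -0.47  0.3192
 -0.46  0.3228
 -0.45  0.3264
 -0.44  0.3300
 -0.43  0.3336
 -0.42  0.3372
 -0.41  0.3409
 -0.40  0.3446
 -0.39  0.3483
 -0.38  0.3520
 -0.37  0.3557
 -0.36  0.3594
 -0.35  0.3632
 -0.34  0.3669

-0.6591

T = 0.75;  σ√T = 0.3377
d₁ = [ln(400/500) + (0.037 + ½·0.39²)·0.75] / (σ√T) = (-0.2231 + 0.0848) / 0.3377 = -0.4096 which rounds to -0.41
N(d₁) = N(-0.41) = 0.3409
Δ_put = N(d₁) − 1 = 0.3409 − 1 = -0.6591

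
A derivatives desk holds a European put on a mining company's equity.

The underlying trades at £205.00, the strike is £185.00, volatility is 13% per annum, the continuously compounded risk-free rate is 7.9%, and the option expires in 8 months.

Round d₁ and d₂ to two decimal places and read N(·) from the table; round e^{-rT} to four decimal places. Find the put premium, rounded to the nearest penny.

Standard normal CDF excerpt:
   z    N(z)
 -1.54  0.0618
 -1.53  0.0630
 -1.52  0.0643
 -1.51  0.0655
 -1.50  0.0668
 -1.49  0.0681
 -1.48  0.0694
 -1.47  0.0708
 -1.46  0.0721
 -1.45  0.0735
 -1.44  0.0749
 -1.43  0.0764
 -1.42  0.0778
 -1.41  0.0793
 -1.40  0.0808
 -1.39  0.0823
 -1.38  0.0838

£0.74

T = 0.6667;  σ√T = 0.1061
d₁ = [ln(205/185) + (0.079 + 0.13²/2)·0.6667] / 0.1061 = [0.1027 + 0.0583] / 0.1061 = 1.5164 → 1.52
d₂ = d₁ − σ√T = 1.5164 − 0.1061 = 1.4102 → 1.41
exp(−rT) = exp(−0.079·0.6667) = 0.9487
P = 185·0.9487·N(-1.41) − 205·N(-1.52) = 185·0.9487·0.0793 − 205·0.0643 = 13.9179 − 13.1815 = 0.7364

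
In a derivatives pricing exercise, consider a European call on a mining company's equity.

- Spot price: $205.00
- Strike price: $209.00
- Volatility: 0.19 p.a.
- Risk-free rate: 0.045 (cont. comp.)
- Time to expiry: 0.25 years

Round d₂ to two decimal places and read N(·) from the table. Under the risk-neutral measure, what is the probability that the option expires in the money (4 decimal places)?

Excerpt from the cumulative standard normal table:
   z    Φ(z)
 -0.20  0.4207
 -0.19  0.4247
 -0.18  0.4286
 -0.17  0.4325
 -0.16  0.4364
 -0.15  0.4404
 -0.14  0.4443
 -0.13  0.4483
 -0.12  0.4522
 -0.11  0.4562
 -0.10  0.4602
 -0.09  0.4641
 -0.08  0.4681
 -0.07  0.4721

0.4483

σ√T = 0.19·√0.25 = 0.0950
d₁ = [ln(205/209) + (0.045 + ½·0.19²)·0.25] / (σ√T) = (-0.0193 + 0.0158) / 0.0950 = -0.0375 ⇒ -0.04
d₂ = -0.0375 − 0.0950 = -0.1325 ⇒ -0.13
Pr(exercise) under Q = N(d₂) = 0.4483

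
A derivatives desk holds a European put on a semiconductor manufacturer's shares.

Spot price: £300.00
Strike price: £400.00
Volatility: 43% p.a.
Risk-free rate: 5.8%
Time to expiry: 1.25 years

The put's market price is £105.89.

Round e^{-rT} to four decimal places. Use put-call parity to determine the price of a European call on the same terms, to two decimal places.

£33.85

exp(−rT) = exp(−0.058·1.25) = 0.9301
Put-call parity: C − P = S − K·e^(−rT) = 300 − 400·0.9301 = 300 − 372.0400 = -72.0400
C = P + (C − P) = 105.89 + (-72.0400) = 33.8500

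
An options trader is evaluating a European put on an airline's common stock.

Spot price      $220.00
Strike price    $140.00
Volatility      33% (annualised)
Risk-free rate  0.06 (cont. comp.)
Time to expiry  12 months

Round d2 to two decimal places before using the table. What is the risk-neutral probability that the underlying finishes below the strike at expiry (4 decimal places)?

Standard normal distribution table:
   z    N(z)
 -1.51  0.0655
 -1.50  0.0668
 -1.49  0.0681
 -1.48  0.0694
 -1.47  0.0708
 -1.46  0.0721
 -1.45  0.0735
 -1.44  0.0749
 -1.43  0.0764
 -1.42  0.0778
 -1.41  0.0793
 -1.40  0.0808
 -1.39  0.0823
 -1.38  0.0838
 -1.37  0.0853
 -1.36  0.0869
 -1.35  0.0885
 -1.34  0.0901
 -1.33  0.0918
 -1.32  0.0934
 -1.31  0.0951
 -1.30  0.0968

0.0823

T = 1;  σ√T = 0.3300
d₁ = [ln(220/140) + (0.06 + ½·0.33²)·1] / (σ√T) = (0.4520 + 0.1144) / 0.3300 = 1.7165 ⇒ 1.72
d₂ = 1.7165 − 0.3300 = 1.3865 ⇒ 1.39
Pr(exercise) under Q = N(−d₂) = N(-1.39) = 0.0823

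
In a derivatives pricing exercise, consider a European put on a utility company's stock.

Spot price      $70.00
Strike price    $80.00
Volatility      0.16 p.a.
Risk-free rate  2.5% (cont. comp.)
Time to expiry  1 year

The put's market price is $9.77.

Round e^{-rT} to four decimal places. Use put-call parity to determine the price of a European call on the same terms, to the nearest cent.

e^(−rT) = e^(−0.025·1) = 0.9753
Put-call parity: C − P = S − K·e^(−rT) = 70 − 80·0.9753 = 70 − 78.0240 = -8.0240
C = P + (C − P) = 9.77 + (-8.0240) = 1.7460

$1.75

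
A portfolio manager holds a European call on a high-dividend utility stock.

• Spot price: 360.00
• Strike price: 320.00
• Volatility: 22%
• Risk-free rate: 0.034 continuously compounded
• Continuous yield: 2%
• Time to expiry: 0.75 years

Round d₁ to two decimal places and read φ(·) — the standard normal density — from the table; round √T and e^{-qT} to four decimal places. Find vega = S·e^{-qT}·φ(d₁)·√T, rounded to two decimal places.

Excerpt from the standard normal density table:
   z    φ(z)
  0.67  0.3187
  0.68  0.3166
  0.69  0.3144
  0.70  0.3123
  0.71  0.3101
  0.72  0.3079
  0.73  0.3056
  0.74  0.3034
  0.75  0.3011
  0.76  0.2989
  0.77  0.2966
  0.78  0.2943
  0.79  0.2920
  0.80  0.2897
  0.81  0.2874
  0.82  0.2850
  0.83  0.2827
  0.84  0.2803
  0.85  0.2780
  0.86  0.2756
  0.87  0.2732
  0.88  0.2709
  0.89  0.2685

91.09

σ√T = 0.22·√0.75 = 0.1905
d₁ = [ln(360/320) + (0.034 − 0.02 + 0.22²/2)·0.75] / 0.1905 = [0.1178 + 0.0286] / 0.1905 = 0.7686 → 0.77
√T = √0.75 = 0.8660
φ(d₁) = φ(0.77) = 0.2966
exp(−qT) = exp(−0.02·0.75) = 0.9851
vega = S·exp(−qT)·φ(d₁)·√T = 360·0.9851·0.2966·0.8660 = 91.0902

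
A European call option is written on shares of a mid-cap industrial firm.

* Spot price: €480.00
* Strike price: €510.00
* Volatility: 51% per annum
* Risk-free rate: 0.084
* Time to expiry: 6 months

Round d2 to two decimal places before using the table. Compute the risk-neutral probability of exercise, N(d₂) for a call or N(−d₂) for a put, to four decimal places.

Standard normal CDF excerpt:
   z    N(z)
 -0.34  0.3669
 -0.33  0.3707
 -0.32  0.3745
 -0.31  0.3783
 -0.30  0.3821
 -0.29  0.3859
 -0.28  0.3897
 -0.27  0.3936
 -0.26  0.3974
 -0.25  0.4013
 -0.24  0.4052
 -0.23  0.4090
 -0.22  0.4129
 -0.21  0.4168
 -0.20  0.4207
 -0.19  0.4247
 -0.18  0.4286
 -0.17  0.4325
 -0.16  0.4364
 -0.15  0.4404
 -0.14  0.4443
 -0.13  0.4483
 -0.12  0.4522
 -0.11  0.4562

0.4090

T = 0.5;  σ√T = 0.3606
d₁ = [ln(480/510) + (0.084 + 0.51²/2)·0.5] / 0.3606 = [-0.0606 + 0.1070] / 0.3606 = 0.1287 which rounds to 0.13
d₂ = d₁ − σ√T = 0.1287 − 0.3606 = -0.2320 which rounds to -0.23
Pr(exercise) under Q = N(d₂) = 0.4090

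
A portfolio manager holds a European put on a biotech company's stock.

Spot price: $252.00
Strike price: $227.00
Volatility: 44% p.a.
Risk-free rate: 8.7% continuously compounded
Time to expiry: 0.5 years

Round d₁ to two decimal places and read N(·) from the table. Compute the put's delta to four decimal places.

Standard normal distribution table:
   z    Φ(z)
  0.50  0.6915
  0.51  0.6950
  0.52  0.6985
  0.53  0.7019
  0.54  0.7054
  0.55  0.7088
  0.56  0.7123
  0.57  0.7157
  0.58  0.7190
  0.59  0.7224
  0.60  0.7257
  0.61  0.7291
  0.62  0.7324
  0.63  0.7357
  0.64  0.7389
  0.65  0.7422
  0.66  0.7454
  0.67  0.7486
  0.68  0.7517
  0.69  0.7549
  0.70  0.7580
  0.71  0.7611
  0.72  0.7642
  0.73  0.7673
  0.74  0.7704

-0.2643

σ√T = 0.44 × 0.7071 = 0.3111
d₁ = [ln(252/227) + (0.087 + 0.44²/2)·0.5] / 0.3111 = [0.1045 + 0.0919] / 0.3111 = 0.6312 which rounds to 0.63
N(d₁) = N(0.63) = 0.7357
Δ_put = N(d₁) − 1 = 0.7357 − 1 = -0.2643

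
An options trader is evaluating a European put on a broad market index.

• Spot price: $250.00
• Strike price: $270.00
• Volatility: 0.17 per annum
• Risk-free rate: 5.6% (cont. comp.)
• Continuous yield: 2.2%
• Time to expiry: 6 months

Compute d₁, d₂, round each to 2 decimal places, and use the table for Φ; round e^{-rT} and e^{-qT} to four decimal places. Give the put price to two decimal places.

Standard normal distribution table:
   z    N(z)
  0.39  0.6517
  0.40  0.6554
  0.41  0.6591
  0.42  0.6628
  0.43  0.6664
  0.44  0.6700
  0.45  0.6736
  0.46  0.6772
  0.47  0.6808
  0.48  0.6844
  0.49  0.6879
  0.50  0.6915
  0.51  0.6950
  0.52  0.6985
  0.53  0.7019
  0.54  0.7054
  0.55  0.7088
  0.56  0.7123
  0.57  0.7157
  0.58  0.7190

T = 0.5;  σ√T = 0.1202
d₁ = [ln(250/270) + (0.056 − 0.022 + ½·0.17²)·0.5] / (σ√T) = (-0.0770 + 0.0242) / 0.1202 = -0.4387 which rounds to -0.44
d₂ = -0.4387 − 0.1202 = -0.5589 which rounds to -0.56
e^(−qT) = e^(−0.022·0.5) = 0.9891;  e^(−rT) = e^(−0.056·0.5) = 0.9724
P = 270·0.9724·N(0.56) − 250·0.9891·N(0.44) = 270·0.9724·0.7123 − 250·0.9891·0.6700 = 187.0129 − 165.6743 = 21.3387

$21.34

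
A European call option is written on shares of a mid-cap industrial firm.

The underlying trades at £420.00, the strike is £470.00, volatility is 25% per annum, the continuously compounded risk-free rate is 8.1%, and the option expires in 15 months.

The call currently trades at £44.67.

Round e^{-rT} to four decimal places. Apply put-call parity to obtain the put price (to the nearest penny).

e^(−rT) = e^(−0.081·1.25) = 0.9037
Put-call parity: C − P = S − K·e^(−rT) = 420 − 470·0.9037 = 420 − 424.7390 = -4.7390
P = C − (C − P) = 44.67 − (-4.7390) = 49.4090

£49.41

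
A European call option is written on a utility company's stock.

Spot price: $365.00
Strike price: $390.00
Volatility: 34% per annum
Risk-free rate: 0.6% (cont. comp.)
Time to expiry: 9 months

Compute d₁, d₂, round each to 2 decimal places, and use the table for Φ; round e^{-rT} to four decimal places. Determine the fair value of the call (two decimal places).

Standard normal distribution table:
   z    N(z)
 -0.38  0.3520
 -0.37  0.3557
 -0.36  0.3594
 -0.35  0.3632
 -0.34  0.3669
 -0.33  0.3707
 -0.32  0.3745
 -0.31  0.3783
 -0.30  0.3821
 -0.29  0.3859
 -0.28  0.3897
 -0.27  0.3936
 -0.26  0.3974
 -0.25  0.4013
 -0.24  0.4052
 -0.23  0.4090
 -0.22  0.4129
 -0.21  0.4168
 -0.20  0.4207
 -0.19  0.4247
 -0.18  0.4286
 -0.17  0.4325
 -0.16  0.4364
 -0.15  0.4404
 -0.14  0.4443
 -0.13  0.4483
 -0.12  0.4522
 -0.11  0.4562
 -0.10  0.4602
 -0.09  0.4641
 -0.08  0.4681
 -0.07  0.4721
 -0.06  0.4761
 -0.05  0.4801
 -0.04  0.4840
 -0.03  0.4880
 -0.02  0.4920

σ√T = 0.34 × 0.8660 = 0.2944
d₁ = [ln(365/390) + (0.006 + 0.34²/2)·0.75] / 0.2944 = [-0.0662 + 0.0479] / 0.2944 = -0.0625 ⇒ -0.06
d₂ = d₁ − σ√T = -0.0625 − 0.2944 = -0.3569 ⇒ -0.36
exp(−rT) = exp(−0.006·0.75) = 0.9955
C = 365·N(-0.06) − 390·0.9955·N(-0.36) = 365·0.4761 − 390·0.9955·0.3594 = 173.7765 − 139.5353 = 34.2412

$34.24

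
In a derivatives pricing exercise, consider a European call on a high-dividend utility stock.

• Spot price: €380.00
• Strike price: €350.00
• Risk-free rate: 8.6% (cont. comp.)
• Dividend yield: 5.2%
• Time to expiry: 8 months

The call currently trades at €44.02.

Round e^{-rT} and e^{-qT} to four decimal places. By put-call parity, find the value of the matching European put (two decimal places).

exp(−qT) = exp(−0.052·0.6667) = 0.9659;  exp(−rT) = exp(−0.086·0.6667) = 0.9443
Put-call parity: C − P = S·e^(−qT) − K·e^(−rT) = 380·0.9659 − 350·0.9443 = 367.0420 − 330.5050 = 36.5370
P = C − (C − P) = 44.02 − (36.5370) = 7.4830

€7.48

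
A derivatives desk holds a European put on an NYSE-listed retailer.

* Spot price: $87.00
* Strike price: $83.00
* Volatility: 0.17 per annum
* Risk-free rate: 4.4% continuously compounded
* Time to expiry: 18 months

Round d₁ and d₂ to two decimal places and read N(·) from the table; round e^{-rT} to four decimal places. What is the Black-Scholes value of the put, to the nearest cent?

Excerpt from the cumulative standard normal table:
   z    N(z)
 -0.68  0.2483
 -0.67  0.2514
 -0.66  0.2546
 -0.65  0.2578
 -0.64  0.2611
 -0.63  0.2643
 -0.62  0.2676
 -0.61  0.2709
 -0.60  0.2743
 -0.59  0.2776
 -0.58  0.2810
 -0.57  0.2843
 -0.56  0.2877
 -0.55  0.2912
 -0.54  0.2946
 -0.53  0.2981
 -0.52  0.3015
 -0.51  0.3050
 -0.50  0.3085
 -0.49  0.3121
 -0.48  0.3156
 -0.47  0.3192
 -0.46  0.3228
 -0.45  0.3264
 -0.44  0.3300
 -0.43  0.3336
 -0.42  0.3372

$3.21

σ√T = 0.17·√1.5 = 0.2082
ln(S/K) + (r + σ²/2)T = ln(87/83) + (0.044 + 0.17²/2)·1.5 = 0.0471 + 0.0877 = 0.1347
d₁ = 0.1347 / 0.2082 = 0.6472 ⇒ 0.65
d₂ = d₁ − σ√T = 0.6472 − 0.2082 = 0.4390 ⇒ 0.44
e^(−rT) = e^(−0.044·1.5) = 0.9361
P = 83·0.9361·N(-0.44) − 87·N(-0.65) = 83·0.9361·0.3300 − 87·0.2578 = 25.6398 − 22.4286 = 3.2112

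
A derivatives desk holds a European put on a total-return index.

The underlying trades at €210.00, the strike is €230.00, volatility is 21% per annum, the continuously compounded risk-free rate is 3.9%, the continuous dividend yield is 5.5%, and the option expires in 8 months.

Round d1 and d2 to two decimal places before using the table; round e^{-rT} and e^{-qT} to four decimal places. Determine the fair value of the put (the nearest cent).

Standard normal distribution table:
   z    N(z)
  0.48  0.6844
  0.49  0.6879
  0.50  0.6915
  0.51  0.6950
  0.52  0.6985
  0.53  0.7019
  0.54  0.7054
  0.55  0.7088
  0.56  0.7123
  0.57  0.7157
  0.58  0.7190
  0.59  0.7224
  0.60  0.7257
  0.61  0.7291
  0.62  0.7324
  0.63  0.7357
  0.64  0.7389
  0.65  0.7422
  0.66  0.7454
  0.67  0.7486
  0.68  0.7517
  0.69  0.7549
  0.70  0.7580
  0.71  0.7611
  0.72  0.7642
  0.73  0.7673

€27.75

T = 0.6667;  σ√T = 0.1715
ln(S/K) + (r − q + σ²/2)T = ln(210/230) + (0.039 − 0.055 + 0.21²/2)·0.6667 = -0.0910 + 0.0040 = -0.0869
d₁ = -0.0869 / 0.1715 = -0.5070 ⇒ -0.51
d₂ = d₁ − σ√T = -0.5070 − 0.1715 = -0.6785 ⇒ -0.68
e^(−qT) = e^(−0.055·0.6667) = 0.9640;  e^(−rT) = e^(−0.039·0.6667) = 0.9743
N(−d₂) = N(0.68) = 0.7517;  N(−d₁) = N(0.51) = 0.6950
P = 230·0.9743·0.7517 − 210·0.9640·0.6950 = 168.4477 − 140.6958 = 27.7519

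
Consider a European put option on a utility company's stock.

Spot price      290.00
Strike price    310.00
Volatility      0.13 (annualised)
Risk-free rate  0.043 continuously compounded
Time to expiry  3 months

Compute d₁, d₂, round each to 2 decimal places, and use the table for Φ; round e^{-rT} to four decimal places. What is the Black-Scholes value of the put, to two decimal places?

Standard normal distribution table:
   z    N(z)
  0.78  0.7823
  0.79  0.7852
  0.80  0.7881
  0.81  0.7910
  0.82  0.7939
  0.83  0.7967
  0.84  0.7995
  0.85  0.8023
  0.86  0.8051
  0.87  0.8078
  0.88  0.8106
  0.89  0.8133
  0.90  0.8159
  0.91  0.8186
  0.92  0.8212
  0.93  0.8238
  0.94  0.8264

18.38

σ√T = 0.13 × 0.5000 = 0.0650
d₁ = [ln(290/310) + (0.043 + 0.13²/2)·0.25] / 0.0650 = [-0.0667 + 0.0129] / 0.0650 = -0.8281 ≈ -0.83
d₂ = d₁ − σ√T = -0.8281 − 0.0650 = -0.8931 ≈ -0.89
e^(−rT) = e^(−0.043·0.25) = 0.9893
N(−d₂) = N(0.89) = 0.8133;  N(−d₁) = N(0.83) = 0.7967
P = 310·0.9893·0.8133 − 290·0.7967 = 249.4253 − 231.0430 = 18.3823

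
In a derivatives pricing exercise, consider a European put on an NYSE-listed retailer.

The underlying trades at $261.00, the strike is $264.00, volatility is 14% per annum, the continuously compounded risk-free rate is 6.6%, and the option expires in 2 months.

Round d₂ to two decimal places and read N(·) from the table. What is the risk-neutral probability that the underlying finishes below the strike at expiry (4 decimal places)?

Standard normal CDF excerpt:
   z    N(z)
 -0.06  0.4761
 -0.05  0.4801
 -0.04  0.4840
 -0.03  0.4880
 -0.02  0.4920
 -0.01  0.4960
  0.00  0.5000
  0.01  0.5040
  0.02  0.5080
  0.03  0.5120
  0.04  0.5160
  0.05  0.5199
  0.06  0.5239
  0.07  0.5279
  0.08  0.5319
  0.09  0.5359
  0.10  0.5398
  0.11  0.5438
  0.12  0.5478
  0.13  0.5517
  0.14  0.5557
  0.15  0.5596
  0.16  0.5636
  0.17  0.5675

0.5160

T = 0.1667;  σ√T = 0.0572
d₁ = [ln(261/264) + (0.066 + ½·0.14²)·0.1667] / (σ√T) = (-0.0114 + 0.0126) / 0.0572 = 0.0211 ≈ 0.02
d₂ = 0.0211 − 0.0572 = -0.0361 ≈ -0.04
Pr(exercise) under Q = N(−d₂) = N(0.04) = 0.5160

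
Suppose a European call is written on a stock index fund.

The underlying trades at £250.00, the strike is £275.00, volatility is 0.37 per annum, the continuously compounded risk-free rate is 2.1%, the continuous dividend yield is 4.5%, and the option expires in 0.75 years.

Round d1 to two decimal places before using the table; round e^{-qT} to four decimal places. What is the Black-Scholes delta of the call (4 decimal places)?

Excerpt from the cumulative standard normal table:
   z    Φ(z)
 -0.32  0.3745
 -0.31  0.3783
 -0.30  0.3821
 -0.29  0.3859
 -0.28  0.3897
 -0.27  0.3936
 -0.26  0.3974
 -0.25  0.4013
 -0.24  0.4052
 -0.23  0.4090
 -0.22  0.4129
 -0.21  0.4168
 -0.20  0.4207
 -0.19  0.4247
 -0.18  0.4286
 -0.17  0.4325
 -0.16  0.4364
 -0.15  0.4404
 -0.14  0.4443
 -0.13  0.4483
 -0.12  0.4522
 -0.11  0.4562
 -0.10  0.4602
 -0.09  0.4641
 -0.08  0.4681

T = 0.75;  σ√T = 0.3204
d₁ = [ln(250/275) + (0.021 − 0.045 + 0.37²/2)·0.75] / 0.3204 = [-0.0953 + 0.0333] / 0.3204 = -0.1934 → -0.19
N(d₁) = N(-0.19) = 0.4247
Δ_call = e^(−qT)·N(d₁) = 0.9668·0.4247 = 0.4106

0.4106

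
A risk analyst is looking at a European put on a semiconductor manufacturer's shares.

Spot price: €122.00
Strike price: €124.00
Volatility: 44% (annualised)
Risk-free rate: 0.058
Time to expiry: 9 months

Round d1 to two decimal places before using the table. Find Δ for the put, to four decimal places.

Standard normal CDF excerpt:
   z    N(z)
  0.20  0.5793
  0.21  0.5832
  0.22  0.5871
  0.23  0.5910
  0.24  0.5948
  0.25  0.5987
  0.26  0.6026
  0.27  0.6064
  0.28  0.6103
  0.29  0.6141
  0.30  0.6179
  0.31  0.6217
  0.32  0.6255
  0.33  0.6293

-0.3974

σ√T = 0.44·√0.75 = 0.3811
d₁ = [ln(122/124) + (0.058 + 0.44²/2)·0.75] / 0.3811 = [-0.0163 + 0.1161] / 0.3811 = 0.2620 which rounds to 0.26
N(d₁) = N(0.26) = 0.6026
Δ_put = N(d₁) − 1 = 0.6026 − 1 = -0.3974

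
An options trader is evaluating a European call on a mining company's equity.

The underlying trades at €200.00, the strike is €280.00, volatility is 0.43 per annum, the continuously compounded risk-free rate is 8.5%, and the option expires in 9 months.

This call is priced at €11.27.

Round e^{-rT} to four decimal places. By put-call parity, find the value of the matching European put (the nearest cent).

€73.97

e^(−rT) = e^(−0.085·0.75) = 0.9382
Put-call parity: C − P = S − K·e^(−rT) = 200 − 280·0.9382 = 200 − 262.6960 = -62.6960
P = C − (C − P) = 11.27 − (-62.6960) = 73.9660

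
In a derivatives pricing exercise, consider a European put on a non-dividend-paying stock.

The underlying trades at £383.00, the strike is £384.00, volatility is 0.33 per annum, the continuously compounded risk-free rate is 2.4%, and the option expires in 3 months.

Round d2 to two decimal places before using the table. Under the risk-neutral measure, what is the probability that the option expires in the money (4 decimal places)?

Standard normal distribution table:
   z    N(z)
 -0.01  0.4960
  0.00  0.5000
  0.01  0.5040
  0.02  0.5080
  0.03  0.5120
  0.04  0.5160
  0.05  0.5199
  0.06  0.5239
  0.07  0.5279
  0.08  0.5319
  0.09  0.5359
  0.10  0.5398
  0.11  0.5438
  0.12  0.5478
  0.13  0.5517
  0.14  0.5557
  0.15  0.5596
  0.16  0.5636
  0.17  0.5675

T = 0.25;  σ√T = 0.1650
d₁ = [ln(383/384) + (0.024 + 0.33²/2)·0.25] / 0.1650 = [-0.0026 + 0.0196] / 0.1650 = 0.1031 → 0.10
d₂ = d₁ − σ√T = 0.1031 − 0.1650 = -0.0619 → -0.06
Pr(exercise) under Q = N(−d₂) = N(0.06) = 0.5239

0.5239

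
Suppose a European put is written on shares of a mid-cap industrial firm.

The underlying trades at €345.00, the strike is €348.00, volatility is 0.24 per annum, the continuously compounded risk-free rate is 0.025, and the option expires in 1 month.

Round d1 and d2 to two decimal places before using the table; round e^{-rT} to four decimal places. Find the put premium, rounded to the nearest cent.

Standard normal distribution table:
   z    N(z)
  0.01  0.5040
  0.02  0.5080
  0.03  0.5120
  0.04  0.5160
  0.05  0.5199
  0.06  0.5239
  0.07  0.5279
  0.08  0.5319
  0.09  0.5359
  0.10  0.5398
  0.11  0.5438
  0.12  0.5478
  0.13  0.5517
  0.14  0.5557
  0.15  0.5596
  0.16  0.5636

€10.84

σ√T = 0.24 × 0.2887 = 0.0693
d₁ = [ln(345/348) + (0.025 + 0.24²/2)·0.08333] / 0.0693 = [-0.0087 + 0.0045] / 0.0693 = -0.0603 which rounds to -0.06
d₂ = d₁ − σ√T = -0.0603 − 0.0693 = -0.1295 which rounds to -0.13
e^(−rT) = e^(−0.025·0.08333) = 0.9979
P = 348·0.9979·N(0.13) − 345·N(0.06) = 348·0.9979·0.5517 − 345·0.5239 = 191.5884 − 180.7455 = 10.8429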